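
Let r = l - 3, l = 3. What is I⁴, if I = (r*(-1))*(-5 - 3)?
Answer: 0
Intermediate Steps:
r = 0 (r = 3 - 3 = 0)
I = 0 (I = (0*(-1))*(-5 - 3) = 0*(-8) = 0)
I⁴ = 0⁴ = 0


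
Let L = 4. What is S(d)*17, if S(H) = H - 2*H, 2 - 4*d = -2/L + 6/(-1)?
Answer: -289/8 ≈ -36.125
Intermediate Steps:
d = 17/8 (d = ½ - (-2/4 + 6/(-1))/4 = ½ - (-2*¼ + 6*(-1))/4 = ½ - (-½ - 6)/4 = ½ - ¼*(-13/2) = ½ + 13/8 = 17/8 ≈ 2.1250)
S(H) = -H
S(d)*17 = -1*17/8*17 = -17/8*17 = -289/8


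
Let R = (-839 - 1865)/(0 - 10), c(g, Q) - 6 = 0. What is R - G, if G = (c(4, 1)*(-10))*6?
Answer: 3152/5 ≈ 630.40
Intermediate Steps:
c(g, Q) = 6 (c(g, Q) = 6 + 0 = 6)
G = -360 (G = (6*(-10))*6 = -60*6 = -360)
R = 1352/5 (R = -2704/(-10) = -⅒*(-2704) = 1352/5 ≈ 270.40)
R - G = 1352/5 - 1*(-360) = 1352/5 + 360 = 3152/5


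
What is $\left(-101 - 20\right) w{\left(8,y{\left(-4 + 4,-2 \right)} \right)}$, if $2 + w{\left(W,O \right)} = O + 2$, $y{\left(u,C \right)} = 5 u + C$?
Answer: $242$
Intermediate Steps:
$y{\left(u,C \right)} = C + 5 u$
$w{\left(W,O \right)} = O$ ($w{\left(W,O \right)} = -2 + \left(O + 2\right) = -2 + \left(2 + O\right) = O$)
$\left(-101 - 20\right) w{\left(8,y{\left(-4 + 4,-2 \right)} \right)} = \left(-101 - 20\right) \left(-2 + 5 \left(-4 + 4\right)\right) = - 121 \left(-2 + 5 \cdot 0\right) = - 121 \left(-2 + 0\right) = \left(-121\right) \left(-2\right) = 242$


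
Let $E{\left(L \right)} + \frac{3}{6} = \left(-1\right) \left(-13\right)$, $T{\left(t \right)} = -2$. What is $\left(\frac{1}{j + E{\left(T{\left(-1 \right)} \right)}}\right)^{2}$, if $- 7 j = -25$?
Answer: $\frac{196}{50625} \approx 0.0038716$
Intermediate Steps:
$j = \frac{25}{7}$ ($j = \left(- \frac{1}{7}\right) \left(-25\right) = \frac{25}{7} \approx 3.5714$)
$E{\left(L \right)} = \frac{25}{2}$ ($E{\left(L \right)} = - \frac{1}{2} - -13 = - \frac{1}{2} + 13 = \frac{25}{2}$)
$\left(\frac{1}{j + E{\left(T{\left(-1 \right)} \right)}}\right)^{2} = \left(\frac{1}{\frac{25}{7} + \frac{25}{2}}\right)^{2} = \left(\frac{1}{\frac{225}{14}}\right)^{2} = \left(\frac{14}{225}\right)^{2} = \frac{196}{50625}$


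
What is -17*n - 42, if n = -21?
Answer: 315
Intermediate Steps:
-17*n - 42 = -17*(-21) - 42 = 357 - 42 = 315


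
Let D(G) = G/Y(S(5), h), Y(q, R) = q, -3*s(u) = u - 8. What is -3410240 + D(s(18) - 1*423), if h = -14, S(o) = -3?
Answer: -30690881/9 ≈ -3.4101e+6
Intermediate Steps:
s(u) = 8/3 - u/3 (s(u) = -(u - 8)/3 = -(-8 + u)/3 = 8/3 - u/3)
D(G) = -G/3 (D(G) = G/(-3) = G*(-1/3) = -G/3)
-3410240 + D(s(18) - 1*423) = -3410240 - ((8/3 - 1/3*18) - 1*423)/3 = -3410240 - ((8/3 - 6) - 423)/3 = -3410240 - (-10/3 - 423)/3 = -3410240 - 1/3*(-1279/3) = -3410240 + 1279/9 = -30690881/9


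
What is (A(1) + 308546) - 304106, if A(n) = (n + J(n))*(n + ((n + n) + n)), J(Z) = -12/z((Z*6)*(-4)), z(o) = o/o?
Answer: 4396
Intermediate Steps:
z(o) = 1
J(Z) = -12 (J(Z) = -12/1 = -12*1 = -12)
A(n) = 4*n*(-12 + n) (A(n) = (n - 12)*(n + ((n + n) + n)) = (-12 + n)*(n + (2*n + n)) = (-12 + n)*(n + 3*n) = (-12 + n)*(4*n) = 4*n*(-12 + n))
(A(1) + 308546) - 304106 = (4*1*(-12 + 1) + 308546) - 304106 = (4*1*(-11) + 308546) - 304106 = (-44 + 308546) - 304106 = 308502 - 304106 = 4396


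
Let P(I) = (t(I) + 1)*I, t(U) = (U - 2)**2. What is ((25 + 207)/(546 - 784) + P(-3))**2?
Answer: 88322404/14161 ≈ 6237.0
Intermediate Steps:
t(U) = (-2 + U)**2
P(I) = I*(1 + (-2 + I)**2) (P(I) = ((-2 + I)**2 + 1)*I = (1 + (-2 + I)**2)*I = I*(1 + (-2 + I)**2))
((25 + 207)/(546 - 784) + P(-3))**2 = ((25 + 207)/(546 - 784) - 3*(1 + (-2 - 3)**2))**2 = (232/(-238) - 3*(1 + (-5)**2))**2 = (232*(-1/238) - 3*(1 + 25))**2 = (-116/119 - 3*26)**2 = (-116/119 - 78)**2 = (-9398/119)**2 = 88322404/14161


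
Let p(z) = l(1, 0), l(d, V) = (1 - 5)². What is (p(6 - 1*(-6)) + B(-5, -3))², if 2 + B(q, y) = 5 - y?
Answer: 484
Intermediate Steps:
l(d, V) = 16 (l(d, V) = (-4)² = 16)
p(z) = 16
B(q, y) = 3 - y (B(q, y) = -2 + (5 - y) = 3 - y)
(p(6 - 1*(-6)) + B(-5, -3))² = (16 + (3 - 1*(-3)))² = (16 + (3 + 3))² = (16 + 6)² = 22² = 484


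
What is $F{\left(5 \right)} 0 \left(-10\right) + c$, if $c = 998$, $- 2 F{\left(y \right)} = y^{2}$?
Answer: $998$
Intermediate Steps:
$F{\left(y \right)} = - \frac{y^{2}}{2}$
$F{\left(5 \right)} 0 \left(-10\right) + c = - \frac{5^{2}}{2} \cdot 0 \left(-10\right) + 998 = \left(- \frac{1}{2}\right) 25 \cdot 0 \left(-10\right) + 998 = \left(- \frac{25}{2}\right) 0 \left(-10\right) + 998 = 0 \left(-10\right) + 998 = 0 + 998 = 998$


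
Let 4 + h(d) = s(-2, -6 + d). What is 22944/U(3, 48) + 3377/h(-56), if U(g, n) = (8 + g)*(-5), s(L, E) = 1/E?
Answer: -17228626/13695 ≈ -1258.0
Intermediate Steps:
h(d) = -4 + 1/(-6 + d)
U(g, n) = -40 - 5*g
22944/U(3, 48) + 3377/h(-56) = 22944/(-40 - 5*3) + 3377/(((25 - 4*(-56))/(-6 - 56))) = 22944/(-40 - 15) + 3377/(((25 + 224)/(-62))) = 22944/(-55) + 3377/((-1/62*249)) = 22944*(-1/55) + 3377/(-249/62) = -22944/55 + 3377*(-62/249) = -22944/55 - 209374/249 = -17228626/13695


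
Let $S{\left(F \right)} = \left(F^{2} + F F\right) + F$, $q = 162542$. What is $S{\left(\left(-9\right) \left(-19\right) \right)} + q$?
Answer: $221195$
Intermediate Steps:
$S{\left(F \right)} = F + 2 F^{2}$ ($S{\left(F \right)} = \left(F^{2} + F^{2}\right) + F = 2 F^{2} + F = F + 2 F^{2}$)
$S{\left(\left(-9\right) \left(-19\right) \right)} + q = \left(-9\right) \left(-19\right) \left(1 + 2 \left(\left(-9\right) \left(-19\right)\right)\right) + 162542 = 171 \left(1 + 2 \cdot 171\right) + 162542 = 171 \left(1 + 342\right) + 162542 = 171 \cdot 343 + 162542 = 58653 + 162542 = 221195$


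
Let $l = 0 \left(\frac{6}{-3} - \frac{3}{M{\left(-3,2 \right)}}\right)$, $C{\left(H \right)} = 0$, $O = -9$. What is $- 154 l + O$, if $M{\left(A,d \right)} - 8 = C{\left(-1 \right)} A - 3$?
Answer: $-9$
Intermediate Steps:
$M{\left(A,d \right)} = 5$ ($M{\left(A,d \right)} = 8 - \left(3 + 0 A\right) = 8 + \left(0 - 3\right) = 8 - 3 = 5$)
$l = 0$ ($l = 0 \left(\frac{6}{-3} - \frac{3}{5}\right) = 0 \left(6 \left(- \frac{1}{3}\right) - \frac{3}{5}\right) = 0 \left(-2 - \frac{3}{5}\right) = 0 \left(- \frac{13}{5}\right) = 0$)
$- 154 l + O = \left(-154\right) 0 - 9 = 0 - 9 = -9$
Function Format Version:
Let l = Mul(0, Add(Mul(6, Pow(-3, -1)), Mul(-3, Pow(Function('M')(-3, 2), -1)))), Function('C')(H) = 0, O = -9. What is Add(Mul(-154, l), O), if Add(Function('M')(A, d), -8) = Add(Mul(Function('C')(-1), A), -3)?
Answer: -9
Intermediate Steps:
Function('M')(A, d) = 5 (Function('M')(A, d) = Add(8, Add(Mul(0, A), -3)) = Add(8, Add(0, -3)) = Add(8, -3) = 5)
l = 0 (l = Mul(0, Add(Mul(6, Pow(-3, -1)), Mul(-3, Pow(5, -1)))) = Mul(0, Add(Mul(6, Rational(-1, 3)), Mul(-3, Rational(1, 5)))) = Mul(0, Add(-2, Rational(-3, 5))) = Mul(0, Rational(-13, 5)) = 0)
Add(Mul(-154, l), O) = Add(Mul(-154, 0), -9) = Add(0, -9) = -9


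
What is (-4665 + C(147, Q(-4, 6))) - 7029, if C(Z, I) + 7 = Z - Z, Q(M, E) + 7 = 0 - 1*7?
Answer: -11701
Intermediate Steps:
Q(M, E) = -14 (Q(M, E) = -7 + (0 - 1*7) = -7 + (0 - 7) = -7 - 7 = -14)
C(Z, I) = -7 (C(Z, I) = -7 + (Z - Z) = -7 + 0 = -7)
(-4665 + C(147, Q(-4, 6))) - 7029 = (-4665 - 7) - 7029 = -4672 - 7029 = -11701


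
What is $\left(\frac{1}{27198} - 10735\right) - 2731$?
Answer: $- \frac{366248267}{27198} \approx -13466.0$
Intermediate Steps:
$\left(\frac{1}{27198} - 10735\right) - 2731 = - \frac{291970529}{27198} - 2731 = - \frac{366248267}{27198}$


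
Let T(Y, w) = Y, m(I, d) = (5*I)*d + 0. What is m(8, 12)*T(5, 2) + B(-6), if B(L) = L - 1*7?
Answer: 2387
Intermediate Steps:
m(I, d) = 5*I*d (m(I, d) = 5*I*d + 0 = 5*I*d)
B(L) = -7 + L (B(L) = L - 7 = -7 + L)
m(8, 12)*T(5, 2) + B(-6) = (5*8*12)*5 + (-7 - 6) = 480*5 - 13 = 2400 - 13 = 2387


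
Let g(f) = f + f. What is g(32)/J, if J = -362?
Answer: -32/181 ≈ -0.17680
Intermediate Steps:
g(f) = 2*f
g(32)/J = (2*32)/(-362) = 64*(-1/362) = -32/181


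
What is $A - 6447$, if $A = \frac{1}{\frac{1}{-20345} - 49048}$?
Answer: $- \frac{6433342444112}{997881561} \approx -6447.0$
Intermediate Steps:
$A = - \frac{20345}{997881561}$ ($A = \frac{1}{- \frac{1}{20345} - 49048} = \frac{1}{- \frac{997881561}{20345}} = - \frac{20345}{997881561} \approx -2.0388 \cdot 10^{-5}$)
$A - 6447 = - \frac{20345}{997881561} - 6447 = - \frac{6433342444112}{997881561}$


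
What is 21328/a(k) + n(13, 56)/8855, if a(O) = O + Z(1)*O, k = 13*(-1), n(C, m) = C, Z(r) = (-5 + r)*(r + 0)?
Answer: 188859947/345345 ≈ 546.87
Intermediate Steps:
Z(r) = r*(-5 + r) (Z(r) = (-5 + r)*r = r*(-5 + r))
k = -13
a(O) = -3*O (a(O) = O + (1*(-5 + 1))*O = O + (1*(-4))*O = O - 4*O = -3*O)
21328/a(k) + n(13, 56)/8855 = 21328/((-3*(-13))) + 13/8855 = 21328/39 + 13*(1/8855) = 21328*(1/39) + 13/8855 = 21328/39 + 13/8855 = 188859947/345345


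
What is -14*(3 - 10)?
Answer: 98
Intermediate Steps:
-14*(3 - 10) = -14*(-7) = 98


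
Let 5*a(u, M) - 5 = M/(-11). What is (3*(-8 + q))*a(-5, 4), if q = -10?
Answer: -2754/55 ≈ -50.073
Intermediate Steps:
a(u, M) = 1 - M/55 (a(u, M) = 1 + (M/(-11))/5 = 1 + (M*(-1/11))/5 = 1 + (-M/11)/5 = 1 - M/55)
(3*(-8 + q))*a(-5, 4) = (3*(-8 - 10))*(1 - 1/55*4) = (3*(-18))*(1 - 4/55) = -54*51/55 = -2754/55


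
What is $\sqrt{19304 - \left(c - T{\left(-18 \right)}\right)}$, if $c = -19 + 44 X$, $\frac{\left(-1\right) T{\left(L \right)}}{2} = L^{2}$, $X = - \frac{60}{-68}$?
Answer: $\frac{\sqrt{5385855}}{17} \approx 136.51$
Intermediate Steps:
$X = \frac{15}{17}$ ($X = \left(-60\right) \left(- \frac{1}{68}\right) = \frac{15}{17} \approx 0.88235$)
$T{\left(L \right)} = - 2 L^{2}$
$c = \frac{337}{17}$ ($c = -19 + 44 \cdot \frac{15}{17} = -19 + \frac{660}{17} = \frac{337}{17} \approx 19.824$)
$\sqrt{19304 - \left(c - T{\left(-18 \right)}\right)} = \sqrt{19304 - \left(\frac{337}{17} + 2 \left(-18\right)^{2}\right)} = \sqrt{19304 - \frac{11353}{17}} = \sqrt{\frac{316815}{17}} = \frac{\sqrt{5385855}}{17}$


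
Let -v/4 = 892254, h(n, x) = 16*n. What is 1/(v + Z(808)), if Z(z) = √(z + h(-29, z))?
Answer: -446127/1592234400989 - √86/6368937603956 ≈ -2.8019e-7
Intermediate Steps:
v = -3569016 (v = -4*892254 = -3569016)
Z(z) = √(-464 + z) (Z(z) = √(z + 16*(-29)) = √(z - 464) = √(-464 + z))
1/(v + Z(808)) = 1/(-3569016 + √(-464 + 808)) = 1/(-3569016 + √344) = 1/(-3569016 + 2*√86)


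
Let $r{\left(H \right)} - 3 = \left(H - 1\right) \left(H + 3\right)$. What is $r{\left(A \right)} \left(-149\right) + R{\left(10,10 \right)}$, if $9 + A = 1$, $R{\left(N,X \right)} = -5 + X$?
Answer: $-7147$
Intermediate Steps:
$A = -8$ ($A = -9 + 1 = -8$)
$r{\left(H \right)} = 3 + \left(-1 + H\right) \left(3 + H\right)$ ($r{\left(H \right)} = 3 + \left(H - 1\right) \left(H + 3\right) = 3 + \left(-1 + H\right) \left(3 + H\right)$)
$r{\left(A \right)} \left(-149\right) + R{\left(10,10 \right)} = - 8 \left(2 - 8\right) \left(-149\right) + \left(-5 + 10\right) = \left(-8\right) \left(-6\right) \left(-149\right) + 5 = 48 \left(-149\right) + 5 = -7152 + 5 = -7147$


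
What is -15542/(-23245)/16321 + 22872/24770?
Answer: 45671589262/49459386035 ≈ 0.92342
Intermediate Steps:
-15542/(-23245)/16321 + 22872/24770 = -15542*(-1/23245)*(1/16321) + 22872*(1/24770) = (15542/23245)*(1/16321) + 11436/12385 = 818/19967455 + 11436/12385 = 45671589262/49459386035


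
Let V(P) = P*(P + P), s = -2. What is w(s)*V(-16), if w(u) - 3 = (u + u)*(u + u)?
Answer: 9728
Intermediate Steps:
w(u) = 3 + 4*u² (w(u) = 3 + (u + u)*(u + u) = 3 + (2*u)*(2*u) = 3 + 4*u²)
V(P) = 2*P² (V(P) = P*(2*P) = 2*P²)
w(s)*V(-16) = (3 + 4*(-2)²)*(2*(-16)²) = (3 + 4*4)*(2*256) = (3 + 16)*512 = 19*512 = 9728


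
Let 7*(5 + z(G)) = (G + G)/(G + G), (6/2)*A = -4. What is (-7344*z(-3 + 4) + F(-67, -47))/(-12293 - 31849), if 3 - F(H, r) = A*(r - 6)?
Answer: -747667/926982 ≈ -0.80656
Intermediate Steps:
A = -4/3 (A = (⅓)*(-4) = -4/3 ≈ -1.3333)
z(G) = -34/7 (z(G) = -5 + ((G + G)/(G + G))/7 = -5 + ((2*G)/((2*G)))/7 = -5 + ((2*G)*(1/(2*G)))/7 = -5 + (⅐)*1 = -5 + ⅐ = -34/7)
F(H, r) = -5 + 4*r/3 (F(H, r) = 3 - (-4)*(r - 6)/3 = 3 - (-4)*(-6 + r)/3 = 3 - (8 - 4*r/3) = 3 + (-8 + 4*r/3) = -5 + 4*r/3)
(-7344*z(-3 + 4) + F(-67, -47))/(-12293 - 31849) = (-7344*(-34/7) + (-5 + (4/3)*(-47)))/(-12293 - 31849) = (249696/7 + (-5 - 188/3))/(-44142) = (249696/7 - 203/3)*(-1/44142) = (747667/21)*(-1/44142) = -747667/926982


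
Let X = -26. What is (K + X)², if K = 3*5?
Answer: 121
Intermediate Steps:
K = 15
(K + X)² = (15 - 26)² = (-11)² = 121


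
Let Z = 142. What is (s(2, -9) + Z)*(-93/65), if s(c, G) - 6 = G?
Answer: -12927/65 ≈ -198.88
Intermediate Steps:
s(c, G) = 6 + G
(s(2, -9) + Z)*(-93/65) = ((6 - 9) + 142)*(-93/65) = (-3 + 142)*(-93*1/65) = 139*(-93/65) = -12927/65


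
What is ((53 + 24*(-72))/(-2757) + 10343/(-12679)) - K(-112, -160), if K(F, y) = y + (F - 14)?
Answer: 9990138532/34956003 ≈ 285.79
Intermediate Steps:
K(F, y) = -14 + F + y (K(F, y) = y + (-14 + F) = -14 + F + y)
((53 + 24*(-72))/(-2757) + 10343/(-12679)) - K(-112, -160) = ((53 + 24*(-72))/(-2757) + 10343/(-12679)) - (-14 - 112 - 160) = ((53 - 1728)*(-1/2757) + 10343*(-1/12679)) - 1*(-286) = (-1675*(-1/2757) - 10343/12679) + 286 = (1675/2757 - 10343/12679) + 286 = -7278326/34956003 + 286 = 9990138532/34956003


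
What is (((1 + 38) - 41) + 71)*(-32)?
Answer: -2208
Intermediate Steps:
(((1 + 38) - 41) + 71)*(-32) = ((39 - 41) + 71)*(-32) = (-2 + 71)*(-32) = 69*(-32) = -2208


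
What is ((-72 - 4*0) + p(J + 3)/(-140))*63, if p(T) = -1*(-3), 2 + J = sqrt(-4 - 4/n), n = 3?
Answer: -90747/20 ≈ -4537.4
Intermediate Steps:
J = -2 + 4*I*sqrt(3)/3 (J = -2 + sqrt(-4 - 4/3) = -2 + sqrt(-16/3) = -2 + 4*I*sqrt(3)/3 ≈ -2.0 + 2.3094*I)
p(T) = 3
((-72 - 4*0) + p(J + 3)/(-140))*63 = ((-72 - 4*0) + 3/(-140))*63 = ((-72 - 1*0) + 3*(-1/140))*63 = ((-72 + 0) - 3/140)*63 = (-72 - 3/140)*63 = -10083/140*63 = -90747/20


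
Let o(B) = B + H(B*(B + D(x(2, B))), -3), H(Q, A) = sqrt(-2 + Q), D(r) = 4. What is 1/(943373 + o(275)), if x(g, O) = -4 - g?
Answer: 943648/890471471181 - sqrt(76723)/890471471181 ≈ 1.0594e-6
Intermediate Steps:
o(B) = B + sqrt(-2 + B*(4 + B)) (o(B) = B + sqrt(-2 + B*(B + 4)) = B + sqrt(-2 + B*(4 + B)))
1/(943373 + o(275)) = 1/(943373 + (275 + sqrt(-2 + 275*(4 + 275)))) = 1/(943373 + (275 + sqrt(-2 + 275*279))) = 1/(943373 + (275 + sqrt(-2 + 76725))) = 1/(943373 + (275 + sqrt(76723))) = 1/(943648 + sqrt(76723))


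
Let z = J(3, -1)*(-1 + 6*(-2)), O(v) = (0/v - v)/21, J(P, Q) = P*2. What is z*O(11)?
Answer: 286/7 ≈ 40.857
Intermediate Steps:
J(P, Q) = 2*P
O(v) = -v/21 (O(v) = (0 - v)*(1/21) = -v*(1/21) = -v/21)
z = -78 (z = (2*3)*(-1 + 6*(-2)) = 6*(-1 - 12) = 6*(-13) = -78)
z*O(11) = -(-26)*11/7 = -78*(-11/21) = 286/7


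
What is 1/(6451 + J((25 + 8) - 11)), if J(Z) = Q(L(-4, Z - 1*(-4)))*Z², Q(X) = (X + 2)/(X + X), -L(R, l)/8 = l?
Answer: 52/347915 ≈ 0.00014946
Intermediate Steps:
L(R, l) = -8*l
Q(X) = (2 + X)/(2*X) (Q(X) = (2 + X)/((2*X)) = (2 + X)*(1/(2*X)) = (2 + X)/(2*X))
J(Z) = Z²*(-30 - 8*Z)/(2*(-32 - 8*Z)) (J(Z) = ((2 - 8*(Z - 1*(-4)))/(2*((-8*(Z - 1*(-4))))))*Z² = ((2 - 8*(Z + 4))/(2*((-8*(Z + 4)))))*Z² = ((2 - 8*(4 + Z))/(2*((-8*(4 + Z)))))*Z² = ((2 + (-32 - 8*Z))/(2*(-32 - 8*Z)))*Z² = ((-30 - 8*Z)/(2*(-32 - 8*Z)))*Z² = Z²*(-30 - 8*Z)/(2*(-32 - 8*Z)))
1/(6451 + J((25 + 8) - 11)) = 1/(6451 + ((25 + 8) - 11)²*(15 + 4*((25 + 8) - 11))/(8*(4 + ((25 + 8) - 11)))) = 1/(6451 + (33 - 11)²*(15 + 4*(33 - 11))/(8*(4 + (33 - 11)))) = 1/(6451 + (⅛)*22²*(15 + 4*22)/(4 + 22)) = 1/(6451 + (⅛)*484*(15 + 88)/26) = 1/(6451 + (⅛)*484*(1/26)*103) = 1/(6451 + 12463/52) = 1/(347915/52) = 52/347915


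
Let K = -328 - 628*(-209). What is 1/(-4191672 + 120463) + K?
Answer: 533018967115/4071209 ≈ 1.3092e+5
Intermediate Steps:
K = 130924 (K = -328 + 131252 = 130924)
1/(-4191672 + 120463) + K = 1/(-4191672 + 120463) + 130924 = 1/(-4071209) + 130924 = -1/4071209 + 130924 = 533018967115/4071209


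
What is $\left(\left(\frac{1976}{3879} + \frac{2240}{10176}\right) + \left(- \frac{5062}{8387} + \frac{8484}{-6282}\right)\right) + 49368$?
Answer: $\frac{29707251984763109}{601766100981} \approx 49367.0$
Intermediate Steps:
$\left(\left(\frac{1976}{3879} + \frac{2240}{10176}\right) + \left(- \frac{5062}{8387} + \frac{8484}{-6282}\right)\right) + 49368 = \left(\left(1976 \cdot \frac{1}{3879} + 2240 \cdot \frac{1}{10176}\right) + \left(\left(-5062\right) \frac{1}{8387} + 8484 \left(- \frac{1}{6282}\right)\right)\right) + 49368 = \left(\left(\frac{1976}{3879} + \frac{35}{159}\right) - \frac{17159132}{8781189}\right) + 49368 = \left(\frac{149983}{205587} - \frac{17159132}{8781189}\right) + 49368 = - \frac{736888466899}{601766100981} + 49368 = \frac{29707251984763109}{601766100981}$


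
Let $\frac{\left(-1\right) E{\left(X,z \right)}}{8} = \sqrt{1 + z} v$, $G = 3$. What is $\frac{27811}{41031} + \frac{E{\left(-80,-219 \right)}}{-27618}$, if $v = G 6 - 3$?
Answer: $\frac{27811}{41031} + \frac{20 i \sqrt{218}}{4603} \approx 0.6778 + 0.064153 i$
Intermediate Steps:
$v = 15$ ($v = 3 \cdot 6 - 3 = 18 - 3 = 15$)
$E{\left(X,z \right)} = - 120 \sqrt{1 + z}$ ($E{\left(X,z \right)} = - 8 \sqrt{1 + z} 15 = - 8 \cdot 15 \sqrt{1 + z} = - 120 \sqrt{1 + z}$)
$\frac{27811}{41031} + \frac{E{\left(-80,-219 \right)}}{-27618} = \frac{27811}{41031} + \frac{\left(-120\right) \sqrt{1 - 219}}{-27618} = 27811 \cdot \frac{1}{41031} + - 120 \sqrt{-218} \left(- \frac{1}{27618}\right) = \frac{27811}{41031} + - 120 i \sqrt{218} \left(- \frac{1}{27618}\right) = \frac{27811}{41031} + \frac{20 i \sqrt{218}}{4603}$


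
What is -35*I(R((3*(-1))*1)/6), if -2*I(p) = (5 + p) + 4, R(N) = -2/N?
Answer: 1435/9 ≈ 159.44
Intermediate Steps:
I(p) = -9/2 - p/2 (I(p) = -((5 + p) + 4)/2 = -(9 + p)/2 = -9/2 - p/2)
-35*I(R((3*(-1))*1)/6) = -35*(-9/2 - (-2/((3*(-1))*1))/(2*6)) = -35*(-9/2 - (-2/((-3*1)))/(2*6)) = -35*(-9/2 - (-2/(-3))/(2*6)) = -35*(-9/2 - (-2*(-1/3))/(2*6)) = -35*(-9/2 - 1/(3*6)) = -35*(-9/2 - 1/2*1/9) = -35*(-9/2 - 1/18) = -35*(-41/9) = 1435/9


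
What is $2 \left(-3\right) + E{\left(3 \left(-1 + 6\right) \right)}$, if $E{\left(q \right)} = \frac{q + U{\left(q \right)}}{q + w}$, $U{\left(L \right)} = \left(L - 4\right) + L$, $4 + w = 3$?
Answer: $- \frac{43}{14} \approx -3.0714$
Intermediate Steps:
$w = -1$ ($w = -4 + 3 = -1$)
$U{\left(L \right)} = -4 + 2 L$ ($U{\left(L \right)} = \left(-4 + L\right) + L = -4 + 2 L$)
$E{\left(q \right)} = \frac{-4 + 3 q}{-1 + q}$ ($E{\left(q \right)} = \frac{q + \left(-4 + 2 q\right)}{q - 1} = \frac{-4 + 3 q}{-1 + q}$)
$2 \left(-3\right) + E{\left(3 \left(-1 + 6\right) \right)} = 2 \left(-3\right) + \frac{-4 + 3 \cdot 3 \left(-1 + 6\right)}{-1 + 3 \left(-1 + 6\right)} = -6 + \frac{-4 + 3 \cdot 3 \cdot 5}{-1 + 3 \cdot 5} = -6 + \frac{-4 + 3 \cdot 15}{-1 + 15} = -6 + \frac{-4 + 45}{14} = -6 + \frac{1}{14} \cdot 41 = -6 + \frac{41}{14} = - \frac{43}{14}$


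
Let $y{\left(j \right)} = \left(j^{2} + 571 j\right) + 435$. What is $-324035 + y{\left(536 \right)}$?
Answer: $269752$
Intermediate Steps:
$y{\left(j \right)} = 435 + j^{2} + 571 j$
$-324035 + y{\left(536 \right)} = -324035 + \left(435 + 536^{2} + 571 \cdot 536\right) = -324035 + \left(435 + 287296 + 306056\right) = -324035 + 593787 = 269752$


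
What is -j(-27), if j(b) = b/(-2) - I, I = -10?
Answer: -47/2 ≈ -23.500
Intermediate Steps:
j(b) = 10 - b/2 (j(b) = b/(-2) - 1*(-10) = b*(-1/2) + 10 = -b/2 + 10 = 10 - b/2)
-j(-27) = -(10 - 1/2*(-27)) = -(10 + 27/2) = -1*47/2 = -47/2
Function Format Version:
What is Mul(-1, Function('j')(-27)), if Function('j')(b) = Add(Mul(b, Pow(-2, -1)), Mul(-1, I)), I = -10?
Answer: Rational(-47, 2) ≈ -23.500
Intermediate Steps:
Function('j')(b) = Add(10, Mul(Rational(-1, 2), b)) (Function('j')(b) = Add(Mul(b, Pow(-2, -1)), Mul(-1, -10)) = Add(Mul(b, Rational(-1, 2)), 10) = Add(Mul(Rational(-1, 2), b), 10) = Add(10, Mul(Rational(-1, 2), b)))
Mul(-1, Function('j')(-27)) = Mul(-1, Add(10, Mul(Rational(-1, 2), -27))) = Mul(-1, Add(10, Rational(27, 2))) = Mul(-1, Rational(47, 2)) = Rational(-47, 2)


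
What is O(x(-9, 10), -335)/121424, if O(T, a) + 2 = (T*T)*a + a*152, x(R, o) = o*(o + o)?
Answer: -6725461/60712 ≈ -110.78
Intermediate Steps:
x(R, o) = 2*o² (x(R, o) = o*(2*o) = 2*o²)
O(T, a) = -2 + 152*a + a*T² (O(T, a) = -2 + ((T*T)*a + a*152) = -2 + (T²*a + 152*a) = -2 + (a*T² + 152*a) = -2 + (152*a + a*T²) = -2 + 152*a + a*T²)
O(x(-9, 10), -335)/121424 = (-2 + 152*(-335) - 335*(2*10²)²)/121424 = (-2 - 50920 - 335*(2*100)²)*(1/121424) = (-2 - 50920 - 335*200²)*(1/121424) = (-2 - 50920 - 335*40000)*(1/121424) = (-2 - 50920 - 13400000)*(1/121424) = -13450922*1/121424 = -6725461/60712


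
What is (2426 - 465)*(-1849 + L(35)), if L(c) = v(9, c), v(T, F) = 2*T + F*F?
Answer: -1188366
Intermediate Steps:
v(T, F) = F**2 + 2*T (v(T, F) = 2*T + F**2 = F**2 + 2*T)
L(c) = 18 + c**2 (L(c) = c**2 + 2*9 = c**2 + 18 = 18 + c**2)
(2426 - 465)*(-1849 + L(35)) = (2426 - 465)*(-1849 + (18 + 35**2)) = 1961*(-1849 + (18 + 1225)) = 1961*(-1849 + 1243) = 1961*(-606) = -1188366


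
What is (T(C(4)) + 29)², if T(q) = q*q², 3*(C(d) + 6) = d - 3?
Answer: 17056900/729 ≈ 23398.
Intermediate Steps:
C(d) = -7 + d/3 (C(d) = -6 + (d - 3)/3 = -6 + (-3 + d)/3 = -6 + (-1 + d/3) = -7 + d/3)
T(q) = q³
(T(C(4)) + 29)² = ((-7 + (⅓)*4)³ + 29)² = ((-7 + 4/3)³ + 29)² = ((-17/3)³ + 29)² = (-4913/27 + 29)² = (-4130/27)² = 17056900/729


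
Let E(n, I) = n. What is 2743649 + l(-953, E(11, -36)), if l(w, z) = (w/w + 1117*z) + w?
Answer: 2754984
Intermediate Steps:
l(w, z) = 1 + w + 1117*z (l(w, z) = (1 + 1117*z) + w = 1 + w + 1117*z)
2743649 + l(-953, E(11, -36)) = 2743649 + (1 - 953 + 1117*11) = 2743649 + (1 - 953 + 12287) = 2743649 + 11335 = 2754984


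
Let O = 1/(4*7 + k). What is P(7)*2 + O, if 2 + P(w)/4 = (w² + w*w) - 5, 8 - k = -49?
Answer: 61881/85 ≈ 728.01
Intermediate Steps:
k = 57 (k = 8 - 1*(-49) = 8 + 49 = 57)
P(w) = -28 + 8*w² (P(w) = -8 + 4*((w² + w*w) - 5) = -8 + 4*((w² + w²) - 5) = -8 + 4*(2*w² - 5) = -8 + 4*(-5 + 2*w²) = -8 + (-20 + 8*w²) = -28 + 8*w²)
O = 1/85 (O = 1/(4*7 + 57) = 1/(28 + 57) = 1/85 ≈ 0.011765)
P(7)*2 + O = (-28 + 8*7²)*2 + 1/85 = (-28 + 8*49)*2 + 1/85 = (-28 + 392)*2 + 1/85 = 364*2 + 1/85 = 728 + 1/85 = 61881/85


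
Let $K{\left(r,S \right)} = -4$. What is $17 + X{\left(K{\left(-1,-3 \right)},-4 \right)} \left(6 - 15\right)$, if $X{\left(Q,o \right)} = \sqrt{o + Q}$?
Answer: $17 - 18 i \sqrt{2} \approx 17.0 - 25.456 i$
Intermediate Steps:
$X{\left(Q,o \right)} = \sqrt{Q + o}$
$17 + X{\left(K{\left(-1,-3 \right)},-4 \right)} \left(6 - 15\right) = 17 + \sqrt{-4 - 4} \left(6 - 15\right) = 17 + \sqrt{-8} \left(6 - 15\right) = 17 + 2 i \sqrt{2} \left(-9\right) = 17 - 18 i \sqrt{2}$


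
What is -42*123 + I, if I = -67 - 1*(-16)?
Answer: -5217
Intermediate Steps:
I = -51 (I = -67 + 16 = -51)
-42*123 + I = -42*123 - 51 = -5166 - 51 = -5217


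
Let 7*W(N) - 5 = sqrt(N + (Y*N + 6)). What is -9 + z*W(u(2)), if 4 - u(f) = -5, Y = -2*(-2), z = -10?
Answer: -113/7 - 10*sqrt(51)/7 ≈ -26.345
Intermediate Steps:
Y = 4
u(f) = 9 (u(f) = 4 - 1*(-5) = 4 + 5 = 9)
W(N) = 5/7 + sqrt(6 + 5*N)/7 (W(N) = 5/7 + sqrt(N + (4*N + 6))/7 = 5/7 + sqrt(N + (6 + 4*N))/7 = 5/7 + sqrt(6 + 5*N)/7)
-9 + z*W(u(2)) = -9 - 10*(5/7 + sqrt(6 + 5*9)/7) = -9 - 10*(5/7 + sqrt(6 + 45)/7) = -9 - 10*(5/7 + sqrt(51)/7) = -9 + (-50/7 - 10*sqrt(51)/7) = -113/7 - 10*sqrt(51)/7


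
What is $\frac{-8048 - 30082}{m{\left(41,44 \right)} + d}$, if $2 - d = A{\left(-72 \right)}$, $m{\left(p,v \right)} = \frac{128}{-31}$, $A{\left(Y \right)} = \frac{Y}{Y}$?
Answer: $\frac{1182030}{97} \approx 12186.0$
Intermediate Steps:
$A{\left(Y \right)} = 1$
$m{\left(p,v \right)} = - \frac{128}{31}$ ($m{\left(p,v \right)} = 128 \left(- \frac{1}{31}\right) = - \frac{128}{31}$)
$d = 1$ ($d = 2 - 1 = 1$)
$\frac{-8048 - 30082}{m{\left(41,44 \right)} + d} = \frac{-8048 - 30082}{- \frac{128}{31} + 1} = - \frac{38130}{- \frac{97}{31}} = \left(-38130\right) \left(- \frac{31}{97}\right) = \frac{1182030}{97}$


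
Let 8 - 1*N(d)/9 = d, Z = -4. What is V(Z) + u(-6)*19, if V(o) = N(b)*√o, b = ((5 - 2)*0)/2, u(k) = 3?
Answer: 57 + 144*I ≈ 57.0 + 144.0*I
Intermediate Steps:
b = 0 (b = (3*0)*(½) = 0*(½) = 0)
N(d) = 72 - 9*d
V(o) = 72*√o (V(o) = (72 - 9*0)*√o = (72 + 0)*√o = 72*√o)
V(Z) + u(-6)*19 = 72*√(-4) + 3*19 = 72*(2*I) + 57 = 144*I + 57 = 57 + 144*I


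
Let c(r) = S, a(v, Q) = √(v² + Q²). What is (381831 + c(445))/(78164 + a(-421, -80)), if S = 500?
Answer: 29884520284/6109427255 - 382331*√183641/6109427255 ≈ 4.8647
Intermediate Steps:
a(v, Q) = √(Q² + v²)
c(r) = 500
(381831 + c(445))/(78164 + a(-421, -80)) = (381831 + 500)/(78164 + √((-80)² + (-421)²)) = 382331/(78164 + √(6400 + 177241)) = 382331/(78164 + √183641)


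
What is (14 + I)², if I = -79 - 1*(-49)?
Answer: 256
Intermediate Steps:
I = -30 (I = -79 + 49 = -30)
(14 + I)² = (14 - 30)² = (-16)² = 256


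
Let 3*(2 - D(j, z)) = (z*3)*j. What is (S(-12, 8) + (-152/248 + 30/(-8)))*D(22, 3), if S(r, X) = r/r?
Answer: 6672/31 ≈ 215.23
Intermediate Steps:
S(r, X) = 1
D(j, z) = 2 - j*z (D(j, z) = 2 - z*3*j/3 = 2 - 3*z*j/3 = 2 - j*z)
(S(-12, 8) + (-152/248 + 30/(-8)))*D(22, 3) = (1 + (-152/248 + 30/(-8)))*(2 - 1*22*3) = (1 + (-152*1/248 + 30*(-⅛)))*(2 - 66) = (1 + (-19/31 - 15/4))*(-64) = (1 - 541/124)*(-64) = -417/124*(-64) = 6672/31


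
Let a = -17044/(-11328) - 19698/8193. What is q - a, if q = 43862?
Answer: 339244087625/7734192 ≈ 43863.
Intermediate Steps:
a = -6958121/7734192 (a = -17044*(-1/11328) - 19698*1/8193 = 4261/2832 - 6566/2731 = -6958121/7734192 ≈ -0.89966)
q - a = 43862 - 1*(-6958121/7734192) = 43862 + 6958121/7734192 = 339244087625/7734192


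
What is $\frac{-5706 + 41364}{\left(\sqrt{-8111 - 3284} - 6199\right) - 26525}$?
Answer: $- \frac{166696056}{152981653} - \frac{5094 i \sqrt{11395}}{152981653} \approx -1.0896 - 0.0035545 i$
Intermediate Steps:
$\frac{-5706 + 41364}{\left(\sqrt{-8111 - 3284} - 6199\right) - 26525} = \frac{35658}{\left(\sqrt{-11395} - 6199\right) - 26525} = \frac{35658}{\left(i \sqrt{11395} - 6199\right) - 26525} = \frac{35658}{\left(-6199 + i \sqrt{11395}\right) - 26525} = \frac{35658}{-32724 + i \sqrt{11395}}$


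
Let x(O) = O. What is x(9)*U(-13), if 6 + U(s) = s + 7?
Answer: -108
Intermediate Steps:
U(s) = 1 + s (U(s) = -6 + (s + 7) = -6 + (7 + s) = 1 + s)
x(9)*U(-13) = 9*(1 - 13) = 9*(-12) = -108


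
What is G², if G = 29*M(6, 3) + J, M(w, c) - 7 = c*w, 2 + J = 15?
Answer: 544644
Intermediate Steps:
J = 13 (J = -2 + 15 = 13)
M(w, c) = 7 + c*w
G = 738 (G = 29*(7 + 3*6) + 13 = 29*(7 + 18) + 13 = 29*25 + 13 = 725 + 13 = 738)
G² = 738² = 544644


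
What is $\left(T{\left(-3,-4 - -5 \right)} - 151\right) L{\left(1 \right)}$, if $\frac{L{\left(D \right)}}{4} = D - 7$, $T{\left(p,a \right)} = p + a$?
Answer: $3672$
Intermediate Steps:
$T{\left(p,a \right)} = a + p$
$L{\left(D \right)} = -28 + 4 D$ ($L{\left(D \right)} = 4 \left(D - 7\right) = 4 \left(-7 + D\right) = -28 + 4 D$)
$\left(T{\left(-3,-4 - -5 \right)} - 151\right) L{\left(1 \right)} = \left(\left(\left(-4 - -5\right) - 3\right) - 151\right) \left(-28 + 4 \cdot 1\right) = \left(\left(\left(-4 + 5\right) - 3\right) - 151\right) \left(-28 + 4\right) = \left(\left(1 - 3\right) - 151\right) \left(-24\right) = \left(-2 - 151\right) \left(-24\right) = \left(-153\right) \left(-24\right) = 3672$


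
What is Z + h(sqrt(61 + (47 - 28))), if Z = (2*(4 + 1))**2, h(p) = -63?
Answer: 37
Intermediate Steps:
Z = 100 (Z = (2*5)**2 = 10**2 = 100)
Z + h(sqrt(61 + (47 - 28))) = 100 - 63 = 37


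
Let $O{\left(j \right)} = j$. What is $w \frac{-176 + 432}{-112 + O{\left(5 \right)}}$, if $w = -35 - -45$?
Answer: $- \frac{2560}{107} \approx -23.925$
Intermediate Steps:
$w = 10$ ($w = -35 + 45 = 10$)
$w \frac{-176 + 432}{-112 + O{\left(5 \right)}} = 10 \frac{-176 + 432}{-112 + 5} = 10 \frac{256}{-107} = 10 \cdot 256 \left(- \frac{1}{107}\right) = 10 \left(- \frac{256}{107}\right) = - \frac{2560}{107}$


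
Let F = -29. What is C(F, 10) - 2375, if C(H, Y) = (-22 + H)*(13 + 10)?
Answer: -3548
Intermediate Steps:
C(H, Y) = -506 + 23*H (C(H, Y) = (-22 + H)*23 = -506 + 23*H)
C(F, 10) - 2375 = (-506 + 23*(-29)) - 2375 = (-506 - 667) - 2375 = -1173 - 2375 = -3548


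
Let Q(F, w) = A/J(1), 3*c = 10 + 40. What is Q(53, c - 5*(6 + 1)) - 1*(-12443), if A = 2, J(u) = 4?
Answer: 24887/2 ≈ 12444.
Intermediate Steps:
c = 50/3 (c = (10 + 40)/3 = (⅓)*50 = 50/3 ≈ 16.667)
Q(F, w) = ½ (Q(F, w) = 2/4 = 2*(¼) = ½)
Q(53, c - 5*(6 + 1)) - 1*(-12443) = ½ - 1*(-12443) = ½ + 12443 = 24887/2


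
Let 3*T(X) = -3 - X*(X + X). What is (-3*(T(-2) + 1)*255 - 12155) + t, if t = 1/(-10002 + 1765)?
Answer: -83317256/8237 ≈ -10115.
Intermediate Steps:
T(X) = -1 - 2*X²/3 (T(X) = (-3 - X*(X + X))/3 = (-3 - X*2*X)/3 = (-3 - 2*X²)/3 = -1 - 2*X²/3)
t = -1/8237 (t = 1/(-8237) = -1/8237 ≈ -0.00012140)
(-3*(T(-2) + 1)*255 - 12155) + t = (-3*((-1 - ⅔*(-2)²) + 1)*255 - 12155) - 1/8237 = (-3*((-1 - ⅔*4) + 1)*255 - 12155) - 1/8237 = (-3*((-1 - 8/3) + 1)*255 - 12155) - 1/8237 = (-3*(-11/3 + 1)*255 - 12155) - 1/8237 = (-3*(-8/3)*255 - 12155) - 1/8237 = (8*255 - 12155) - 1/8237 = (2040 - 12155) - 1/8237 = -10115 - 1/8237 = -83317256/8237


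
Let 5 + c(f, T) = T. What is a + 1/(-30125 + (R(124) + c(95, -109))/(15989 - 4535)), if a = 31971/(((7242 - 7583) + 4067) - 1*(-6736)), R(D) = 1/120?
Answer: 1323783997431549/433191912129698 ≈ 3.0559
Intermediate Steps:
R(D) = 1/120
c(f, T) = -5 + T
a = 31971/10462 (a = 31971/((-341 + 4067) + 6736) = 31971/(3726 + 6736) = 31971/10462 ≈ 3.0559)
a + 1/(-30125 + (R(124) + c(95, -109))/(15989 - 4535)) = 31971/10462 + 1/(-30125 + (1/120 + (-5 - 109))/(15989 - 4535)) = 31971/10462 + 1/(-30125 + (1/120 - 114)/11454) = 31971/10462 + 1/(-30125 - 13679/120*1/11454) = 31971/10462 + 1/(-30125 - 13679/1374480) = 31971/10462 + 1/(-41406223679/1374480) = 31971/10462 - 1374480/41406223679 = 1323783997431549/433191912129698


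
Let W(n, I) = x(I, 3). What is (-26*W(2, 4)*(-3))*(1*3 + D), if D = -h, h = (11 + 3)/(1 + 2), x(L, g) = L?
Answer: -520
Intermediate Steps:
W(n, I) = I
h = 14/3 ≈ 4.6667
D = -14/3 (D = -1*14/3 = -14/3 ≈ -4.6667)
(-26*W(2, 4)*(-3))*(1*3 + D) = (-104*(-3))*(1*3 - 14/3) = (-26*(-12))*(3 - 14/3) = 312*(-5/3) = -520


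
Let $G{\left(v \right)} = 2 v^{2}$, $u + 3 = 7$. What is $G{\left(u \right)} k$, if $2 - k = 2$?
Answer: $0$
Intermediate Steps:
$u = 4$ ($u = -3 + 7 = 4$)
$k = 0$ ($k = 2 - 2 = 0$)
$G{\left(u \right)} k = 2 \cdot 4^{2} \cdot 0 = 2 \cdot 16 \cdot 0 = 32 \cdot 0 = 0$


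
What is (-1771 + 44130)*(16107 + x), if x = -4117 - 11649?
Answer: 14444419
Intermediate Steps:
x = -15766
(-1771 + 44130)*(16107 + x) = (-1771 + 44130)*(16107 - 15766) = 42359*341 = 14444419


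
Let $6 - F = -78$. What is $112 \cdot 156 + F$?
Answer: $17556$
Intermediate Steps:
$F = 84$ ($F = 6 - -78 = 6 + 78 = 84$)
$112 \cdot 156 + F = 112 \cdot 156 + 84 = 17472 + 84 = 17556$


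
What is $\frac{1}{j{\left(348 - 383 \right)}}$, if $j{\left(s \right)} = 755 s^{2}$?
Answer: $\frac{1}{924875} \approx 1.0812 \cdot 10^{-6}$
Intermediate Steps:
$\frac{1}{j{\left(348 - 383 \right)}} = \frac{1}{755 \left(348 - 383\right)^{2}} = \frac{1}{755 \left(-35\right)^{2}} = \frac{1}{755 \cdot 1225} = \frac{1}{924875}$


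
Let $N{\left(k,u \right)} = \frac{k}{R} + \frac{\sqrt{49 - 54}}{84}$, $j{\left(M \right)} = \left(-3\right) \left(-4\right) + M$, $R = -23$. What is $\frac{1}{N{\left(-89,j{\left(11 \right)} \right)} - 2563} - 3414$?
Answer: $- \frac{16691395578725622}{4889101836049} - \frac{44436 i \sqrt{5}}{24445509180245} \approx -3414.0 - 4.0646 \cdot 10^{-9} i$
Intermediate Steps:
$j{\left(M \right)} = 12 + M$
$N{\left(k,u \right)} = - \frac{k}{23} + \frac{i \sqrt{5}}{84}$ ($N{\left(k,u \right)} = \frac{k}{-23} + \frac{\sqrt{49 - 54}}{84} = k \left(- \frac{1}{23}\right) + \sqrt{-5} \cdot \frac{1}{84} = - \frac{k}{23} + i \sqrt{5} \cdot \frac{1}{84} = - \frac{k}{23} + \frac{i \sqrt{5}}{84}$)
$\frac{1}{N{\left(-89,j{\left(11 \right)} \right)} - 2563} - 3414 = \frac{1}{\left(\left(- \frac{1}{23}\right) \left(-89\right) + \frac{i \sqrt{5}}{84}\right) - 2563} - 3414 = \frac{1}{\left(\frac{89}{23} + \frac{i \sqrt{5}}{84}\right) - 2563} - 3414 = \frac{1}{- \frac{58860}{23} + \frac{i \sqrt{5}}{84}} - 3414 = -3414 + \frac{1}{- \frac{58860}{23} + \frac{i \sqrt{5}}{84}}$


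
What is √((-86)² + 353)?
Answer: 3*√861 ≈ 88.028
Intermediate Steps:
√((-86)² + 353) = √(7396 + 353) = √7749 = 3*√861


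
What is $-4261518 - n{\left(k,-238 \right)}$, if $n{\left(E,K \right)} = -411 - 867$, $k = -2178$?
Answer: $-4260240$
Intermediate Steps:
$n{\left(E,K \right)} = -1278$
$-4261518 - n{\left(k,-238 \right)} = -4261518 - -1278 = -4261518 + 1278 = -4260240$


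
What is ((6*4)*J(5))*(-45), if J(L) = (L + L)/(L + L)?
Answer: -1080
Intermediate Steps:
J(L) = 1 (J(L) = (2*L)/((2*L)) = (2*L)*(1/(2*L)) = 1)
((6*4)*J(5))*(-45) = ((6*4)*1)*(-45) = (24*1)*(-45) = 24*(-45) = -1080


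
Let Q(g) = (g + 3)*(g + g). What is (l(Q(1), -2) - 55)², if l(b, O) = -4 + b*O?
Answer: 5625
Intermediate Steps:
Q(g) = 2*g*(3 + g) (Q(g) = (3 + g)*(2*g) = 2*g*(3 + g))
l(b, O) = -4 + O*b
(l(Q(1), -2) - 55)² = ((-4 - 4*(3 + 1)) - 55)² = ((-4 - 4*4) - 55)² = ((-4 - 2*8) - 55)² = ((-4 - 16) - 55)² = (-20 - 55)² = (-75)² = 5625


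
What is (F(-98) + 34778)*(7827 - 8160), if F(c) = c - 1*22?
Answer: -11541114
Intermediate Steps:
F(c) = -22 + c (F(c) = c - 22 = -22 + c)
(F(-98) + 34778)*(7827 - 8160) = ((-22 - 98) + 34778)*(7827 - 8160) = (-120 + 34778)*(-333) = 34658*(-333) = -11541114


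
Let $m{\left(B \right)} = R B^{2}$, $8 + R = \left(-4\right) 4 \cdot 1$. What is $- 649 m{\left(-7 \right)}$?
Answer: $763224$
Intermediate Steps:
$R = -24$ ($R = -8 + \left(-4\right) 4 \cdot 1 = -8 - 16 = -24$)
$m{\left(B \right)} = - 24 B^{2}$
$- 649 m{\left(-7 \right)} = - 649 \left(- 24 \left(-7\right)^{2}\right) = - 649 \left(\left(-24\right) 49\right) = \left(-649\right) \left(-1176\right) = 763224$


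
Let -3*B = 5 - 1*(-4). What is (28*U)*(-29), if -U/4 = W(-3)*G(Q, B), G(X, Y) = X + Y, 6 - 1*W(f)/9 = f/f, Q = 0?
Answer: -438480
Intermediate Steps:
B = -3 (B = -(5 - 1*(-4))/3 = -(5 + 4)/3 = -1/3*9 = -3)
W(f) = 45 (W(f) = 54 - 9*f/f = 54 - 9*1 = 54 - 9 = 45)
U = 540 (U = -180*(0 - 3) = -180*(-3) = -4*(-135) = 540)
(28*U)*(-29) = (28*540)*(-29) = 15120*(-29) = -438480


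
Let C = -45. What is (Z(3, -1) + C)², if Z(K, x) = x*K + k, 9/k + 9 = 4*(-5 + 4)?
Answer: 400689/169 ≈ 2370.9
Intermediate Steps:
k = -9/13 (k = 9/(-9 + 4*(-5 + 4)) = 9/(-9 + 4*(-1)) = 9/(-9 - 4) = 9/(-13) = 9*(-1/13) = -9/13 ≈ -0.69231)
Z(K, x) = -9/13 + K*x (Z(K, x) = x*K - 9/13 = K*x - 9/13 = -9/13 + K*x)
(Z(3, -1) + C)² = ((-9/13 + 3*(-1)) - 45)² = ((-9/13 - 3) - 45)² = (-48/13 - 45)² = (-633/13)² = 400689/169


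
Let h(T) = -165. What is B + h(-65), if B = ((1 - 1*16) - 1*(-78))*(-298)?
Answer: -18939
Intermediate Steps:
B = -18774 (B = ((1 - 16) + 78)*(-298) = (-15 + 78)*(-298) = 63*(-298) = -18774)
B + h(-65) = -18774 - 165 = -18939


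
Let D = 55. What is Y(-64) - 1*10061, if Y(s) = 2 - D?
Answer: -10114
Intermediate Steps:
Y(s) = -53 (Y(s) = 2 - 1*55 = 2 - 55 = -53)
Y(-64) - 1*10061 = -53 - 1*10061 = -53 - 10061 = -10114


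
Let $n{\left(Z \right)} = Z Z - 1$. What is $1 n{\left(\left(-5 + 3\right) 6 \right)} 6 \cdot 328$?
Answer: $281424$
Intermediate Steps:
$n{\left(Z \right)} = -1 + Z^{2}$ ($n{\left(Z \right)} = Z^{2} - 1 = -1 + Z^{2}$)
$1 n{\left(\left(-5 + 3\right) 6 \right)} 6 \cdot 328 = 1 \left(-1 + \left(\left(-5 + 3\right) 6\right)^{2}\right) 6 \cdot 328 = 1 \left(-1 + \left(\left(-2\right) 6\right)^{2}\right) 6 \cdot 328 = 1 \left(-1 + \left(-12\right)^{2}\right) 6 \cdot 328 = 1 \left(-1 + 144\right) 6 \cdot 328 = 1 \cdot 143 \cdot 6 \cdot 328 = 143 \cdot 6 \cdot 328 = 858 \cdot 328 = 281424$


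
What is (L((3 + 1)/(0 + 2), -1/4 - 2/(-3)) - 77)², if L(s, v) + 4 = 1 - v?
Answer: 931225/144 ≈ 6466.8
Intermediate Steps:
L(s, v) = -3 - v (L(s, v) = -4 + (1 - v) = -3 - v)
(L((3 + 1)/(0 + 2), -1/4 - 2/(-3)) - 77)² = ((-3 - (-1/4 - 2/(-3))) - 77)² = ((-3 - (-1*¼ - 2*(-⅓))) - 77)² = ((-3 - (-¼ + ⅔)) - 77)² = ((-3 - 1*5/12) - 77)² = ((-3 - 5/12) - 77)² = (-41/12 - 77)² = (-965/12)² = 931225/144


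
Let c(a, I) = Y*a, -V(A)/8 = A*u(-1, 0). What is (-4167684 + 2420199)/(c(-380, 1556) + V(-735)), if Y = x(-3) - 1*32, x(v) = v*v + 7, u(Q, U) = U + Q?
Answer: -349497/40 ≈ -8737.4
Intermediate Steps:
u(Q, U) = Q + U
x(v) = 7 + v² (x(v) = v² + 7 = 7 + v²)
V(A) = 8*A (V(A) = -8*A*(-1 + 0) = -8*A*(-1) = -(-8)*A = 8*A)
Y = -16 (Y = (7 + (-3)²) - 1*32 = (7 + 9) - 32 = 16 - 32 = -16)
c(a, I) = -16*a
(-4167684 + 2420199)/(c(-380, 1556) + V(-735)) = (-4167684 + 2420199)/(-16*(-380) + 8*(-735)) = -1747485/(6080 - 5880) = -1747485/200 = -1747485*1/200 = -349497/40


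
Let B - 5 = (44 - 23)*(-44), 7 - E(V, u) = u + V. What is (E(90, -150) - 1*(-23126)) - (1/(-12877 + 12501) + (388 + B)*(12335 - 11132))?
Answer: 248906737/376 ≈ 6.6199e+5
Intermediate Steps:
E(V, u) = 7 - V - u (E(V, u) = 7 - (u + V) = 7 - (V + u) = 7 + (-V - u) = 7 - V - u)
B = -919 (B = 5 + (44 - 23)*(-44) = 5 + 21*(-44) = 5 - 924 = -919)
(E(90, -150) - 1*(-23126)) - (1/(-12877 + 12501) + (388 + B)*(12335 - 11132)) = ((7 - 1*90 - 1*(-150)) - 1*(-23126)) - (1/(-12877 + 12501) + (388 - 919)*(12335 - 11132)) = ((7 - 90 + 150) + 23126) - (1/(-376) - 531*1203) = (67 + 23126) - (-1/376 - 638793) = 23193 - 1*(-240186169/376) = 23193 + 240186169/376 = 248906737/376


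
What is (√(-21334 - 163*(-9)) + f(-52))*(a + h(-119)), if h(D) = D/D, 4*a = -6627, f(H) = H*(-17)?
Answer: -1463683 - 6623*I*√19867/4 ≈ -1.4637e+6 - 2.3338e+5*I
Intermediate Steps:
f(H) = -17*H
a = -6627/4 (a = (¼)*(-6627) = -6627/4 ≈ -1656.8)
h(D) = 1
(√(-21334 - 163*(-9)) + f(-52))*(a + h(-119)) = (√(-21334 - 163*(-9)) - 17*(-52))*(-6627/4 + 1) = (√(-21334 + 1467) + 884)*(-6623/4) = (√(-19867) + 884)*(-6623/4) = (I*√19867 + 884)*(-6623/4) = (884 + I*√19867)*(-6623/4) = -1463683 - 6623*I*√19867/4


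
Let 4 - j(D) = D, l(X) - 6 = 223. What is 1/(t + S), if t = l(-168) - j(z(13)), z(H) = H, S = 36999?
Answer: 1/37237 ≈ 2.6855e-5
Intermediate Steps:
l(X) = 229 (l(X) = 6 + 223 = 229)
j(D) = 4 - D
t = 238 (t = 229 - (4 - 1*13) = 229 - (4 - 13) = 229 - 1*(-9) = 229 + 9 = 238)
1/(t + S) = 1/(238 + 36999) = 1/37237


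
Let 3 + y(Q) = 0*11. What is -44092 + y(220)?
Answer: -44095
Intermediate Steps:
y(Q) = -3 (y(Q) = -3 + 0*11 = -3 + 0 = -3)
-44092 + y(220) = -44092 - 3 = -44095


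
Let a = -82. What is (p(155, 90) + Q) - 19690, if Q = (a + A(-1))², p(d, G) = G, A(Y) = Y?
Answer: -12711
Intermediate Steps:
Q = 6889 (Q = (-82 - 1)² = (-83)² = 6889)
(p(155, 90) + Q) - 19690 = (90 + 6889) - 19690 = 6979 - 19690 = -12711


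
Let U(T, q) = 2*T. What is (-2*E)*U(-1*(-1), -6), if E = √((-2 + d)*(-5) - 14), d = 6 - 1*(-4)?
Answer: -12*I*√6 ≈ -29.394*I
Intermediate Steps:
d = 10 (d = 6 + 4 = 10)
E = 3*I*√6 (E = √((-2 + 10)*(-5) - 14) = √(8*(-5) - 14) = √(-40 - 14) = √(-54) = 3*I*√6 ≈ 7.3485*I)
(-2*E)*U(-1*(-1), -6) = (-6*I*√6)*(2*(-1*(-1))) = (-6*I*√6)*(2*1) = -6*I*√6*2 = -12*I*√6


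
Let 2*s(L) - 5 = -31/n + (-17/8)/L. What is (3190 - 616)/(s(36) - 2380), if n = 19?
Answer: -28169856/26028611 ≈ -1.0823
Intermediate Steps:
s(L) = 32/19 - 17/(16*L) (s(L) = 5/2 + (-31/19 + (-17/8)/L)/2 = 5/2 + (-31*1/19 + (-17*1/8)/L)/2 = 5/2 + (-31/19 - 17/(8*L))/2 = 5/2 + (-31/38 - 17/(16*L)) = 32/19 - 17/(16*L))
(3190 - 616)/(s(36) - 2380) = (3190 - 616)/((1/304)*(-323 + 512*36)/36 - 2380) = 2574/((1/304)*(1/36)*(-323 + 18432) - 2380) = 2574/((1/304)*(1/36)*18109 - 2380) = 2574/(18109/10944 - 2380) = 2574/(-26028611/10944) = 2574*(-10944/26028611) = -28169856/26028611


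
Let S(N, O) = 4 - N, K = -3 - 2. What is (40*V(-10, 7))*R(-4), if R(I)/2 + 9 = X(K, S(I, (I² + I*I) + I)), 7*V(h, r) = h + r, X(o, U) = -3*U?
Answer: 7920/7 ≈ 1131.4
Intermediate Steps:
K = -5
V(h, r) = h/7 + r/7 (V(h, r) = (h + r)/7 = h/7 + r/7)
R(I) = -42 + 6*I (R(I) = -18 + 2*(-3*(4 - I)) = -18 + 2*(-12 + 3*I) = -18 + (-24 + 6*I) = -42 + 6*I)
(40*V(-10, 7))*R(-4) = (40*((⅐)*(-10) + (⅐)*7))*(-42 + 6*(-4)) = (40*(-10/7 + 1))*(-42 - 24) = (40*(-3/7))*(-66) = -120/7*(-66) = 7920/7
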